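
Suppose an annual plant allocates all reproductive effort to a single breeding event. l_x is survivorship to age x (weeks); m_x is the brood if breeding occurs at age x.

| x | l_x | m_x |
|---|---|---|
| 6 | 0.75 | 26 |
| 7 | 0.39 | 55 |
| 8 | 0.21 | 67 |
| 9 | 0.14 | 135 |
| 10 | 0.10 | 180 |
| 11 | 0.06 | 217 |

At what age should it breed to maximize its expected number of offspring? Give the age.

7

Expected offspring if breeding at age x = l_x × m_x:
  age 6: 0.75 × 26 = 19.500
  age 7: 0.39 × 55 = 21.450
  age 8: 0.21 × 67 = 14.070
  age 9: 0.14 × 135 = 18.900
  age 10: 0.10 × 180 = 18.000
  age 11: 0.06 × 217 = 13.020
Maximum at age 7 (21.450).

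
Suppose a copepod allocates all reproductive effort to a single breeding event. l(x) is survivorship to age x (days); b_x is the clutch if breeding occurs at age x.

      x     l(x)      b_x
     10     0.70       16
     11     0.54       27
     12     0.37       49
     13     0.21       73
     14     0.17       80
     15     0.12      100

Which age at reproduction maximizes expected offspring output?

12

Expected offspring if breeding at age x = l(x) × b_x:
  age 10: 0.70 × 16 = 11.200
  age 11: 0.54 × 27 = 14.580
  age 12: 0.37 × 49 = 18.130
  age 13: 0.21 × 73 = 15.330
  age 14: 0.17 × 80 = 13.600
  age 15: 0.12 × 100 = 12.000
Maximum at age 12 (18.130).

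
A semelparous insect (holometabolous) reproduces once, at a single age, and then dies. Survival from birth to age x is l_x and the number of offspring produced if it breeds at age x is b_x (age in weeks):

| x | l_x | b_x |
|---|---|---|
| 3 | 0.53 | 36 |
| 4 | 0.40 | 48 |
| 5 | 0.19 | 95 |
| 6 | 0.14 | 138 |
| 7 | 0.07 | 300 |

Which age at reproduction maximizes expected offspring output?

Expected offspring if breeding at age x = l_x × b_x:
  age 3: 0.53 × 36 = 19.080
  age 4: 0.40 × 48 = 19.200
  age 5: 0.19 × 95 = 18.050
  age 6: 0.14 × 138 = 19.320
  age 7: 0.07 × 300 = 21.000
Maximum at age 7 (21.000).

7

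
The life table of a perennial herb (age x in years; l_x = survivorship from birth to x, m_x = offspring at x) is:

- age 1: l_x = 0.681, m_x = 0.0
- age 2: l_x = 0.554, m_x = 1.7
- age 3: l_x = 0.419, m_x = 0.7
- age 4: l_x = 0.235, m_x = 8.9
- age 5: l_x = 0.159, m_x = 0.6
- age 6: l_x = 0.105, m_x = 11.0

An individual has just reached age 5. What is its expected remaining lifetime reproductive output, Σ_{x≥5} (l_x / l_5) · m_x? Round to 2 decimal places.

7.86

l_5 = 0.159. Conditional survival from age 5 to x is l_x / l_5.
  x=5: (0.159/0.159) × 0.6 = 0.6000
  x=6: (0.105/0.159) × 11.0 = 7.2642
Sum = 0.6000 + 7.2642 = 7.8642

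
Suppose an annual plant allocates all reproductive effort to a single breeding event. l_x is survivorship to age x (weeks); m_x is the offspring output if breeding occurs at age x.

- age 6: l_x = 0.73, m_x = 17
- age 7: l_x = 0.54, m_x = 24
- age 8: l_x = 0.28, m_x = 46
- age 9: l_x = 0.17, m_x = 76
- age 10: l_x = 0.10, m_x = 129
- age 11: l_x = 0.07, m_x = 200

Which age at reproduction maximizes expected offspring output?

Expected offspring if breeding at age x = l_x × m_x:
  age 6: 0.73 × 17 = 12.410
  age 7: 0.54 × 24 = 12.960
  age 8: 0.28 × 46 = 12.880
  age 9: 0.17 × 76 = 12.920
  age 10: 0.10 × 129 = 12.900
  age 11: 0.07 × 200 = 14.000
Maximum at age 11 (14.000).

11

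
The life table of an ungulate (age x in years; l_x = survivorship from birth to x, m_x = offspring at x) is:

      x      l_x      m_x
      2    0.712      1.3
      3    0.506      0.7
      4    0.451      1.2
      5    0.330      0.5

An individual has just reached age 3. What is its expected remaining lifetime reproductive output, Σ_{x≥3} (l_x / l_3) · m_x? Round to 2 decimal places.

l_3 = 0.506. Conditional survival from age 3 to x is l_x / l_3.
  x=3: (0.506/0.506) × 0.7 = 0.7000
  x=4: (0.451/0.506) × 1.2 = 1.0696
  x=5: (0.330/0.506) × 0.5 = 0.3261
Sum = 0.7000 + 1.0696 + 0.3261 = 2.0957

2.10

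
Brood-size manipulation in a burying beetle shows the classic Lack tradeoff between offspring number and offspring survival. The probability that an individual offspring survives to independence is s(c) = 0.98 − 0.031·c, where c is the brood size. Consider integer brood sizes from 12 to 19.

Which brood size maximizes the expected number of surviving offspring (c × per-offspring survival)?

16

Expected surviving offspring = c × s(c):
  c=12: 12 × 0.608 = 7.296
  c=13: 13 × 0.577 = 7.501
  c=14: 14 × 0.546 = 7.644
  c=15: 15 × 0.515 = 7.725
  c=16: 16 × 0.484 = 7.744
  c=17: 17 × 0.453 = 7.701
  c=18: 18 × 0.422 = 7.596
  c=19: 19 × 0.391 = 7.429
Maximum at c = 16 (7.744 surviving offspring).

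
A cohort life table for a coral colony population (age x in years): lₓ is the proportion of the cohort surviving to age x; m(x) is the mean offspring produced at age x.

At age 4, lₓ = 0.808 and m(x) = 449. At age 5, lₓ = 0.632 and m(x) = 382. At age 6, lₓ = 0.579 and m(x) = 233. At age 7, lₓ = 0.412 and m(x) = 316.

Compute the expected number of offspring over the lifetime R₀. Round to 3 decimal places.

R₀ = Σ lₓ m(x):
  age 4: 0.808 × 449 = 362.7920
  age 5: 0.632 × 382 = 241.4240
  age 6: 0.579 × 233 = 134.9070
  age 7: 0.412 × 316 = 130.1920
R₀ = 362.7920 + 241.4240 + 134.9070 + 130.1920 = 869.3150

869.315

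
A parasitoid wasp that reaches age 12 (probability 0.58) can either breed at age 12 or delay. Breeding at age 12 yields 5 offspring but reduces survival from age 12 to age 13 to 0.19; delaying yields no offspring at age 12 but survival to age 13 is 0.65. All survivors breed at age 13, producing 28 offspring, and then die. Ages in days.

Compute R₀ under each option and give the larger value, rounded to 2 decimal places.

breed at age 12: R₀ = 0.58 × (5 + 0.19 × 28) = 0.58 × 10.3200 = 5.9856
delay to age 13: R₀ = 0.58 × (0.65 × 28) = 0.58 × 18.2000 = 10.5560
Higher: delay to age 13 (10.5560).

10.56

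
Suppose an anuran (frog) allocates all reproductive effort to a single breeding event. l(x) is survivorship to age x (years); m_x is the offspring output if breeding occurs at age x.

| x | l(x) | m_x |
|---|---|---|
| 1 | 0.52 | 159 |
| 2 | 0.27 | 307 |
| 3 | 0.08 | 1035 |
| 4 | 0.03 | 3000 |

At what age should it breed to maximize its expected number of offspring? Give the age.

4

Expected offspring if breeding at age x = l(x) × m_x:
  age 1: 0.52 × 159 = 82.680
  age 2: 0.27 × 307 = 82.890
  age 3: 0.08 × 1035 = 82.800
  age 4: 0.03 × 3000 = 90.000
Maximum at age 4 (90.000).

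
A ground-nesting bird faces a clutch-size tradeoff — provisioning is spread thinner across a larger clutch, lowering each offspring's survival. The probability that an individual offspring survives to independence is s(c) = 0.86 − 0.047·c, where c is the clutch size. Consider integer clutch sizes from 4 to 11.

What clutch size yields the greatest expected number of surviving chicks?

Expected surviving chicks = c × s(c):
  c=4: 4 × 0.672 = 2.688
  c=5: 5 × 0.625 = 3.125
  c=6: 6 × 0.578 = 3.468
  c=7: 7 × 0.531 = 3.717
  c=8: 8 × 0.484 = 3.872
  c=9: 9 × 0.437 = 3.933
  c=10: 10 × 0.390 = 3.900
  c=11: 11 × 0.343 = 3.773
Maximum at c = 9 (3.933 surviving chicks).

9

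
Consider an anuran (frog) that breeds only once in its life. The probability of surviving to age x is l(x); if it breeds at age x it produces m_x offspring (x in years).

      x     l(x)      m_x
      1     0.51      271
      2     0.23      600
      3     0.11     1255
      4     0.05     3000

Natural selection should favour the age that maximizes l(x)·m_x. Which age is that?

4

Expected offspring if breeding at age x = l(x) × m_x:
  age 1: 0.51 × 271 = 138.210
  age 2: 0.23 × 600 = 138.000
  age 3: 0.11 × 1255 = 138.050
  age 4: 0.05 × 3000 = 150.000
Maximum at age 4 (150.000).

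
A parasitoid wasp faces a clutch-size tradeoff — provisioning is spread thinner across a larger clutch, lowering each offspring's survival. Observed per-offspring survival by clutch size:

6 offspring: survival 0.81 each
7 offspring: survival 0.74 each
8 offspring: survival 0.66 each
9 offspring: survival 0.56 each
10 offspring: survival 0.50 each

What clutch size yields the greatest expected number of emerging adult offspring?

Expected emerging adult offspring = c × s(c):
  c=6: 6 × 0.81 = 4.860
  c=7: 7 × 0.74 = 5.180
  c=8: 8 × 0.66 = 5.280
  c=9: 9 × 0.56 = 5.040
  c=10: 10 × 0.50 = 5.000
Maximum at c = 8 (5.280 emerging adult offspring).

8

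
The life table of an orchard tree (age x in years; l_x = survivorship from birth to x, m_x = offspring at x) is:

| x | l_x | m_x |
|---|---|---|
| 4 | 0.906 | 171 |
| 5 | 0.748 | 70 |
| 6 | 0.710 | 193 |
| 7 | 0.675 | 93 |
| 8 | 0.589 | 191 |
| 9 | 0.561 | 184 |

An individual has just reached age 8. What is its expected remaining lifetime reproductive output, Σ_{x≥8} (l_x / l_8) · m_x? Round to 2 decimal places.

366.25

l_8 = 0.589. Conditional survival from age 8 to x is l_x / l_8.
  x=8: (0.589/0.589) × 191 = 191.0000
  x=9: (0.561/0.589) × 184 = 175.2530
Sum = 191.0000 + 175.2530 = 366.2530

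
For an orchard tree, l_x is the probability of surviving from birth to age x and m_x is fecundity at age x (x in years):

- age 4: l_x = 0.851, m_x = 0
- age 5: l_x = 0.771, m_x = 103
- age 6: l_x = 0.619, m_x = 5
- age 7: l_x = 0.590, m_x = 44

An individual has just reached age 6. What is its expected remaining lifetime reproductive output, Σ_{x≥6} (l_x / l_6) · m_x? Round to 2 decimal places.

l_6 = 0.619. Conditional survival from age 6 to x is l_x / l_6.
  x=6: (0.619/0.619) × 5 = 5.0000
  x=7: (0.590/0.619) × 44 = 41.9386
Sum = 5.0000 + 41.9386 = 46.9386

46.94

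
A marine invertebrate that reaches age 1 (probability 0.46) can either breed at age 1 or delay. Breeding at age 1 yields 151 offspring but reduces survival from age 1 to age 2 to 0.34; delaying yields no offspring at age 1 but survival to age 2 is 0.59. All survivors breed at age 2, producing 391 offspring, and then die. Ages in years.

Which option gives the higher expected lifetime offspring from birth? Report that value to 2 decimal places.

breed at age 1: R₀ = 0.46 × (151 + 0.34 × 391) = 0.46 × 283.9400 = 130.6124
delay to age 2: R₀ = 0.46 × (0.59 × 391) = 0.46 × 230.6900 = 106.1174
Higher: breed at age 1 (130.6124).

130.61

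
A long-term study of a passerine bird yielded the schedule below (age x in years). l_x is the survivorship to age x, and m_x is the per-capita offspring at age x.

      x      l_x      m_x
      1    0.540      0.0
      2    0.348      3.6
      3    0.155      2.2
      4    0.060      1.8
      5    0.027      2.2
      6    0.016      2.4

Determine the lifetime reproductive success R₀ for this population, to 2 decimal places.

R₀ = Σ l_x m_x:
  age 1: 0.540 × 0.0 = 0.0000
  age 2: 0.348 × 3.6 = 1.2528
  age 3: 0.155 × 2.2 = 0.3410
  age 4: 0.060 × 1.8 = 0.1080
  age 5: 0.027 × 2.2 = 0.0594
  age 6: 0.016 × 2.4 = 0.0384
R₀ = 0.0000 + 1.2528 + 0.3410 + 0.1080 + 0.0594 + 0.0384 = 1.7996

1.80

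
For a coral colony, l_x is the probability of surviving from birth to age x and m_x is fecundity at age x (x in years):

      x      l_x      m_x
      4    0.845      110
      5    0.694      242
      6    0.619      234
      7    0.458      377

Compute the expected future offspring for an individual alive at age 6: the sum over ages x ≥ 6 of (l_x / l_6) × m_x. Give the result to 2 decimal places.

l_6 = 0.619. Conditional survival from age 6 to x is l_x / l_6.
  x=6: (0.619/0.619) × 234 = 234.0000
  x=7: (0.458/0.619) × 377 = 278.9435
Sum = 234.0000 + 278.9435 = 512.9435

512.94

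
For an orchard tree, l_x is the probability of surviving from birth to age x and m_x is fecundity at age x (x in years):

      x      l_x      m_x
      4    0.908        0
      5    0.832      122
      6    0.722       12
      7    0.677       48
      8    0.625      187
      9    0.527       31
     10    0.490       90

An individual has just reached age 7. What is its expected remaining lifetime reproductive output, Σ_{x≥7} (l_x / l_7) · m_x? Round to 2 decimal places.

l_7 = 0.677. Conditional survival from age 7 to x is l_x / l_7.
  x=7: (0.677/0.677) × 48 = 48.0000
  x=8: (0.625/0.677) × 187 = 172.6366
  x=9: (0.527/0.677) × 31 = 24.1315
  x=10: (0.490/0.677) × 90 = 65.1403
Sum = 48.0000 + 172.6366 + 24.1315 + 65.1403 = 309.9084

309.91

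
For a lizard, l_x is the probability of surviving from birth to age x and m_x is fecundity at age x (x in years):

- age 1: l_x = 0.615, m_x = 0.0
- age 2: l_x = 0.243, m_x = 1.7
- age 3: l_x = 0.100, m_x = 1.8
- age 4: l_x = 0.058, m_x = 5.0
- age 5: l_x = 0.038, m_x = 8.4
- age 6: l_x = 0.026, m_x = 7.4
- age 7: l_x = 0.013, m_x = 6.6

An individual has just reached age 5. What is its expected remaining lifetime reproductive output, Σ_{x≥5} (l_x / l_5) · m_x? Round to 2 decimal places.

15.72

l_5 = 0.038. Conditional survival from age 5 to x is l_x / l_5.
  x=5: (0.038/0.038) × 8.4 = 8.4000
  x=6: (0.026/0.038) × 7.4 = 5.0632
  x=7: (0.013/0.038) × 6.6 = 2.2579
Sum = 8.4000 + 5.0632 + 2.2579 = 15.7211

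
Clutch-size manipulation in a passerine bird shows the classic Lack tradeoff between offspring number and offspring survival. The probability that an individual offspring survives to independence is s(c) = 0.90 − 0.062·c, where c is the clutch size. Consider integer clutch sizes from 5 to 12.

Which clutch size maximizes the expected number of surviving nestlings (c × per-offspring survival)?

Expected surviving nestlings = c × s(c):
  c=5: 5 × 0.590 = 2.950
  c=6: 6 × 0.528 = 3.168
  c=7: 7 × 0.466 = 3.262
  c=8: 8 × 0.404 = 3.232
  c=9: 9 × 0.342 = 3.078
  c=10: 10 × 0.280 = 2.800
  c=11: 11 × 0.218 = 2.398
  c=12: 12 × 0.156 = 1.872
Maximum at c = 7 (3.262 surviving nestlings).

7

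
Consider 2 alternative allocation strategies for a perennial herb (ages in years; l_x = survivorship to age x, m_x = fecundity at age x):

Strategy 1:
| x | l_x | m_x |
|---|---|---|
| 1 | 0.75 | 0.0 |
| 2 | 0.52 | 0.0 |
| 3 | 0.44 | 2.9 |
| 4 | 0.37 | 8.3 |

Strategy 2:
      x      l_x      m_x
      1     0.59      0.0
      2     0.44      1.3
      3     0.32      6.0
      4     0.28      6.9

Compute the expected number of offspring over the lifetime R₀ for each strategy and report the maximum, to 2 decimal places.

Strategy 1: R₀ = 0.75×0.0 + 0.52×0.0 + 0.44×2.9 + 0.37×8.3 = 4.3470
Strategy 2: R₀ = 0.59×0.0 + 0.44×1.3 + 0.32×6.0 + 0.28×6.9 = 4.4240
Highest R₀: strategy 2 with 4.4240.

4.42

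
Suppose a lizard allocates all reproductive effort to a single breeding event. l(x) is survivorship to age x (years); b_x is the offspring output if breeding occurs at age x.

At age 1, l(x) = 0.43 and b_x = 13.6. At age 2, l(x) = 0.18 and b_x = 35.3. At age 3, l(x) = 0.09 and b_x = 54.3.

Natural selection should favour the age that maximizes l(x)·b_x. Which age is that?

2

Expected offspring if breeding at age x = l(x) × b_x:
  age 1: 0.43 × 13.6 = 5.848
  age 2: 0.18 × 35.3 = 6.354
  age 3: 0.09 × 54.3 = 4.887
Maximum at age 2 (6.354).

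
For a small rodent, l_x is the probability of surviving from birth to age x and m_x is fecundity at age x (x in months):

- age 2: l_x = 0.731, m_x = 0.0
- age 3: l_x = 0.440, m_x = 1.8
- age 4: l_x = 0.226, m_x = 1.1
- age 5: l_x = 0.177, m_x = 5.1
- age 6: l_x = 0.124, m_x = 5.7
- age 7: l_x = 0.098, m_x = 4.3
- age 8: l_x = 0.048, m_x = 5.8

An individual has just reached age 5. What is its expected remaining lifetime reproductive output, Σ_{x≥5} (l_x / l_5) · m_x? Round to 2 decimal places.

l_5 = 0.177. Conditional survival from age 5 to x is l_x / l_5.
  x=5: (0.177/0.177) × 5.1 = 5.1000
  x=6: (0.124/0.177) × 5.7 = 3.9932
  x=7: (0.098/0.177) × 4.3 = 2.3808
  x=8: (0.048/0.177) × 5.8 = 1.5729
Sum = 5.1000 + 3.9932 + 2.3808 + 1.5729 = 13.0469

13.05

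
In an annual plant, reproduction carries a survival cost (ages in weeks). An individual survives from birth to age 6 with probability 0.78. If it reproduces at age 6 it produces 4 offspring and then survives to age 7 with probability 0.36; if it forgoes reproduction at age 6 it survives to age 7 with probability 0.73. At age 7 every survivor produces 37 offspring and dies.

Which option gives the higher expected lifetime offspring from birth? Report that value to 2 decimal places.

21.07

breed at age 6: R₀ = 0.78 × (4 + 0.36 × 37) = 0.78 × 17.3200 = 13.5096
delay to age 7: R₀ = 0.78 × (0.73 × 37) = 0.78 × 27.0100 = 21.0678
Higher: delay to age 7 (21.0678).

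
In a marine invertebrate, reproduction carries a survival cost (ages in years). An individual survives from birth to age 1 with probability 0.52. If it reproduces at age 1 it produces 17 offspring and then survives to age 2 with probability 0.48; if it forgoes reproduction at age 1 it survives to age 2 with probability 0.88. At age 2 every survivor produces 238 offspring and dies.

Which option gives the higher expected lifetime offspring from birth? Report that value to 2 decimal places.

breed at age 1: R₀ = 0.52 × (17 + 0.48 × 238) = 0.52 × 131.2400 = 68.2448
delay to age 2: R₀ = 0.52 × (0.88 × 238) = 0.52 × 209.4400 = 108.9088
Higher: delay to age 2 (108.9088).

108.91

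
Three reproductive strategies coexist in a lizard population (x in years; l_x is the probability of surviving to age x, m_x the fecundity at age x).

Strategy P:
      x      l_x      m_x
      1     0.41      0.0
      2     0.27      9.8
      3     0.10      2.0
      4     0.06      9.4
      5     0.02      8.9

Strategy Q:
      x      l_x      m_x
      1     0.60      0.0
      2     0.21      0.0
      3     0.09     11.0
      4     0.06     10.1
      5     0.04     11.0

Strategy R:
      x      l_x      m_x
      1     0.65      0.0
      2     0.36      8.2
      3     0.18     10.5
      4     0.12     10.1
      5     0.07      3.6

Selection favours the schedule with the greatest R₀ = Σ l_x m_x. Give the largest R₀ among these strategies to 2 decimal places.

6.31

Strategy P: R₀ = 0.41×0.0 + 0.27×9.8 + 0.10×2.0 + 0.06×9.4 + 0.02×8.9 = 3.5880
Strategy Q: R₀ = 0.60×0.0 + 0.21×0.0 + 0.09×11.0 + 0.06×10.1 + 0.04×11.0 = 2.0360
Strategy R: R₀ = 0.65×0.0 + 0.36×8.2 + 0.18×10.5 + 0.12×10.1 + 0.07×3.6 = 6.3060
Highest R₀: strategy R with 6.3060.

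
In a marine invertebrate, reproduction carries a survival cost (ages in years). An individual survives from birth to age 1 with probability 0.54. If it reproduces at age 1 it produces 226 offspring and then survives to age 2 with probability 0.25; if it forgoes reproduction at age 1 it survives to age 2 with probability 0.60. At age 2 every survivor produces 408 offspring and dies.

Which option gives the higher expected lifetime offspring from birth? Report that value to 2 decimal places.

177.12

breed at age 1: R₀ = 0.54 × (226 + 0.25 × 408) = 0.54 × 328.0000 = 177.1200
delay to age 2: R₀ = 0.54 × (0.60 × 408) = 0.54 × 244.8000 = 132.1920
Higher: breed at age 1 (177.1200).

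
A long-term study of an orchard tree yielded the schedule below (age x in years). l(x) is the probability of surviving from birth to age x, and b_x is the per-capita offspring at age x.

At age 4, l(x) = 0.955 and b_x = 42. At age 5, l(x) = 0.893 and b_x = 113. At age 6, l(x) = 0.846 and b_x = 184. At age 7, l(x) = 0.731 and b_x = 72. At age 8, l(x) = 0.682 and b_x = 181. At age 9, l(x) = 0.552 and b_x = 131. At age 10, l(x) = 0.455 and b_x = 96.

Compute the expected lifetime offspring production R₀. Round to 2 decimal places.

R₀ = Σ l(x) b_x:
  age 4: 0.955 × 42 = 40.1100
  age 5: 0.893 × 113 = 100.9090
  age 6: 0.846 × 184 = 155.6640
  age 7: 0.731 × 72 = 52.6320
  age 8: 0.682 × 181 = 123.4420
  age 9: 0.552 × 131 = 72.3120
  age 10: 0.455 × 96 = 43.6800
R₀ = 40.1100 + 100.9090 + 155.6640 + 52.6320 + 123.4420 + 72.3120 + 43.6800 = 588.7490

588.75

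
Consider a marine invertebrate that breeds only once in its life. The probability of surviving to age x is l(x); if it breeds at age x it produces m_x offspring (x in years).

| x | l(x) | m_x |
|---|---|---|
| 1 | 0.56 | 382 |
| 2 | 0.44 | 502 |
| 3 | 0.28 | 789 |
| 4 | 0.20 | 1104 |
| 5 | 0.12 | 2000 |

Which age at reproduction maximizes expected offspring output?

Expected offspring if breeding at age x = l(x) × m_x:
  age 1: 0.56 × 382 = 213.920
  age 2: 0.44 × 502 = 220.880
  age 3: 0.28 × 789 = 220.920
  age 4: 0.20 × 1104 = 220.800
  age 5: 0.12 × 2000 = 240.000
Maximum at age 5 (240.000).

5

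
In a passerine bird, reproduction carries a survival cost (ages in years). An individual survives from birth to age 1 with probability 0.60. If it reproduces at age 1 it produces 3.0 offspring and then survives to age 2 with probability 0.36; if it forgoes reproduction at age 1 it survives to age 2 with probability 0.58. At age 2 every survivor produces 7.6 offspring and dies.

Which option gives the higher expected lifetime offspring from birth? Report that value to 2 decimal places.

3.44

breed at age 1: R₀ = 0.60 × (3.0 + 0.36 × 7.6) = 0.60 × 5.7360 = 3.4416
delay to age 2: R₀ = 0.60 × (0.58 × 7.6) = 0.60 × 4.4080 = 2.6448
Higher: breed at age 1 (3.4416).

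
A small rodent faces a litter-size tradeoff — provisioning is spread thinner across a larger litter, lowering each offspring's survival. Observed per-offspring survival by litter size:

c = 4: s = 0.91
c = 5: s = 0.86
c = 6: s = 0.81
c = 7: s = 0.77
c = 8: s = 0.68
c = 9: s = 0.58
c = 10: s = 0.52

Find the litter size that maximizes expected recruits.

8

Expected recruits = c × s(c):
  c=4: 4 × 0.91 = 3.640
  c=5: 5 × 0.86 = 4.300
  c=6: 6 × 0.81 = 4.860
  c=7: 7 × 0.77 = 5.390
  c=8: 8 × 0.68 = 5.440
  c=9: 9 × 0.58 = 5.220
  c=10: 10 × 0.52 = 5.200
Maximum at c = 8 (5.440 recruits).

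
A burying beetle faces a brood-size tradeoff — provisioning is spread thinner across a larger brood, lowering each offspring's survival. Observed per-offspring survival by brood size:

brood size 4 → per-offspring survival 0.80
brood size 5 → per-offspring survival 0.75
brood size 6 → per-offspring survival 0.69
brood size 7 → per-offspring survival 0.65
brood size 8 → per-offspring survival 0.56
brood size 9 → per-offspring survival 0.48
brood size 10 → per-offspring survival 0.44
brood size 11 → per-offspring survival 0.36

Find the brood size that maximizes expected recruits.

Expected recruits = c × s(c):
  c=4: 4 × 0.80 = 3.200
  c=5: 5 × 0.75 = 3.750
  c=6: 6 × 0.69 = 4.140
  c=7: 7 × 0.65 = 4.550
  c=8: 8 × 0.56 = 4.480
  c=9: 9 × 0.48 = 4.320
  c=10: 10 × 0.44 = 4.400
  c=11: 11 × 0.36 = 3.960
Maximum at c = 7 (4.550 recruits).

7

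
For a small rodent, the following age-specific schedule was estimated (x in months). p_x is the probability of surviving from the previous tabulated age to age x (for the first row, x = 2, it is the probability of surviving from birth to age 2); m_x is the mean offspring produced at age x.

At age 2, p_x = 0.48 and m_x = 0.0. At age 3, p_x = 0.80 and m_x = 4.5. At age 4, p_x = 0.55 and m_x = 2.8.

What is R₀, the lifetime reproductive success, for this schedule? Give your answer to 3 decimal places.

Survivorship from birth: l_x = p_2·p_3·…·p_x.
  l_2 = 0.48000
  l_3 = 0.38400
  l_4 = 0.21120
R₀ = Σ l_x m_x:
  age 2: 0.48000 × 0.0 = 0.0000
  age 3: 0.38400 × 4.5 = 1.7280
  age 4: 0.21120 × 2.8 = 0.5914
R₀ = 0.0000 + 1.7280 + 0.5914 = 2.3194

2.319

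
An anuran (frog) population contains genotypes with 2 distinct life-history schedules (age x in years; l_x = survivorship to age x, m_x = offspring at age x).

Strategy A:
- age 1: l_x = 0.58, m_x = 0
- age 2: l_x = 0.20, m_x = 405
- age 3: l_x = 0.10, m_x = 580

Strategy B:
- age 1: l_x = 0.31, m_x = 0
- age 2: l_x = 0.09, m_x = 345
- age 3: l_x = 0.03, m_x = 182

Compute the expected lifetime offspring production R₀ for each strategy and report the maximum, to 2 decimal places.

139.00

Strategy A: R₀ = 0.58×0 + 0.20×405 + 0.10×580 = 139.0000
Strategy B: R₀ = 0.31×0 + 0.09×345 + 0.03×182 = 36.5100
Highest R₀: strategy A with 139.0000.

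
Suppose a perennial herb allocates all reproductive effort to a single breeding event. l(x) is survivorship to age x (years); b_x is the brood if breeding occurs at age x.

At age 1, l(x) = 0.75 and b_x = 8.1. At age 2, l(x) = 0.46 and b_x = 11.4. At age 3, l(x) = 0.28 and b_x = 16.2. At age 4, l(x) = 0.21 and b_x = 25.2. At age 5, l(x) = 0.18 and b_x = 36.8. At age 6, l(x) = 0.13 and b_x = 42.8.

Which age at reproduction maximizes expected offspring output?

Expected offspring if breeding at age x = l(x) × b_x:
  age 1: 0.75 × 8.1 = 6.075
  age 2: 0.46 × 11.4 = 5.244
  age 3: 0.28 × 16.2 = 4.536
  age 4: 0.21 × 25.2 = 5.292
  age 5: 0.18 × 36.8 = 6.624
  age 6: 0.13 × 42.8 = 5.564
Maximum at age 5 (6.624).

5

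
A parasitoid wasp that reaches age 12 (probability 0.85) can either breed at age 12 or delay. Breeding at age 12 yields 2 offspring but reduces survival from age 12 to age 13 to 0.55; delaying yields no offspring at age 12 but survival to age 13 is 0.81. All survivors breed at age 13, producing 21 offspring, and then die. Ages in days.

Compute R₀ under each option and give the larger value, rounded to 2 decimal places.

breed at age 12: R₀ = 0.85 × (2 + 0.55 × 21) = 0.85 × 13.5500 = 11.5175
delay to age 13: R₀ = 0.85 × (0.81 × 21) = 0.85 × 17.0100 = 14.4585
Higher: delay to age 13 (14.4585).

14.46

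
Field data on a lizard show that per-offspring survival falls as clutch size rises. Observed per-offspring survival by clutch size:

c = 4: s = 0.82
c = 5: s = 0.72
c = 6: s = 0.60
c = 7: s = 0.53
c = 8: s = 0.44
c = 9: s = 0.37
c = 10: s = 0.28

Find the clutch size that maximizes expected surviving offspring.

Expected surviving offspring = c × s(c):
  c=4: 4 × 0.82 = 3.280
  c=5: 5 × 0.72 = 3.600
  c=6: 6 × 0.60 = 3.600
  c=7: 7 × 0.53 = 3.710
  c=8: 8 × 0.44 = 3.520
  c=9: 9 × 0.37 = 3.330
  c=10: 10 × 0.28 = 2.800
Maximum at c = 7 (3.710 surviving offspring).

7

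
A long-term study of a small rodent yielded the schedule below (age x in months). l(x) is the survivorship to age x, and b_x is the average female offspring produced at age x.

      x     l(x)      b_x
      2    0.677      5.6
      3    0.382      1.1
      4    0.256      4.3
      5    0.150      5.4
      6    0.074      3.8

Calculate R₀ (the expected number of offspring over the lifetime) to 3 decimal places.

R₀ = Σ l(x) b_x:
  age 2: 0.677 × 5.6 = 3.7912
  age 3: 0.382 × 1.1 = 0.4202
  age 4: 0.256 × 4.3 = 1.1008
  age 5: 0.150 × 5.4 = 0.8100
  age 6: 0.074 × 3.8 = 0.2812
R₀ = 3.7912 + 0.4202 + 1.1008 + 0.8100 + 0.2812 = 6.4034

6.403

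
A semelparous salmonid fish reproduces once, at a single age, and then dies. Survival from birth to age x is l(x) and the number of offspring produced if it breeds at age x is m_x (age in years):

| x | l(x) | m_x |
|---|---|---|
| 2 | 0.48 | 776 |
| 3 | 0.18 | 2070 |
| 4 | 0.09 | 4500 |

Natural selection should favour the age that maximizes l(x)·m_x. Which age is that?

Expected offspring if breeding at age x = l(x) × m_x:
  age 2: 0.48 × 776 = 372.480
  age 3: 0.18 × 2070 = 372.600
  age 4: 0.09 × 4500 = 405.000
Maximum at age 4 (405.000).

4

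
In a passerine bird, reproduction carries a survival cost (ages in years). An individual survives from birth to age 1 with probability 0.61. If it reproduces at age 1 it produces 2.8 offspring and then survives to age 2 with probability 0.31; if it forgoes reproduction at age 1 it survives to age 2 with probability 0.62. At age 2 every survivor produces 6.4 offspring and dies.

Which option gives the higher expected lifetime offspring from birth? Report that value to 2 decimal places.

breed at age 1: R₀ = 0.61 × (2.8 + 0.31 × 6.4) = 0.61 × 4.7840 = 2.9182
delay to age 2: R₀ = 0.61 × (0.62 × 6.4) = 0.61 × 3.9680 = 2.4205
Higher: breed at age 1 (2.9182).

2.92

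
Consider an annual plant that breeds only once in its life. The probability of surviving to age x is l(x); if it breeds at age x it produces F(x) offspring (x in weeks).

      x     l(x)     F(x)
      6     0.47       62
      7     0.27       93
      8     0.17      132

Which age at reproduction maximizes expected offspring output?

6

Expected offspring if breeding at age x = l(x) × F(x):
  age 6: 0.47 × 62 = 29.140
  age 7: 0.27 × 93 = 25.110
  age 8: 0.17 × 132 = 22.440
Maximum at age 6 (29.140).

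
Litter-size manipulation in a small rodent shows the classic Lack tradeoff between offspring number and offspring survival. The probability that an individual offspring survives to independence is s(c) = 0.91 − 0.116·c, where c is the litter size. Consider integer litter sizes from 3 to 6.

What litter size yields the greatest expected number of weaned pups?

4

Expected weaned pups = c × s(c):
  c=3: 3 × 0.562 = 1.686
  c=4: 4 × 0.446 = 1.784
  c=5: 5 × 0.330 = 1.650
  c=6: 6 × 0.214 = 1.284
Maximum at c = 4 (1.784 weaned pups).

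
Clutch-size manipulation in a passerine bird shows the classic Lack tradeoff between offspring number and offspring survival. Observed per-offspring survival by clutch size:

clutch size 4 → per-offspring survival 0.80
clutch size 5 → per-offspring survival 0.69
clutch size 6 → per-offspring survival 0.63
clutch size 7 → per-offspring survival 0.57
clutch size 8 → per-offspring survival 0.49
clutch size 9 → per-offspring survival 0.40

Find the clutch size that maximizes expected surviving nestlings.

Expected surviving nestlings = c × s(c):
  c=4: 4 × 0.80 = 3.200
  c=5: 5 × 0.69 = 3.450
  c=6: 6 × 0.63 = 3.780
  c=7: 7 × 0.57 = 3.990
  c=8: 8 × 0.49 = 3.920
  c=9: 9 × 0.40 = 3.600
Maximum at c = 7 (3.990 surviving nestlings).

7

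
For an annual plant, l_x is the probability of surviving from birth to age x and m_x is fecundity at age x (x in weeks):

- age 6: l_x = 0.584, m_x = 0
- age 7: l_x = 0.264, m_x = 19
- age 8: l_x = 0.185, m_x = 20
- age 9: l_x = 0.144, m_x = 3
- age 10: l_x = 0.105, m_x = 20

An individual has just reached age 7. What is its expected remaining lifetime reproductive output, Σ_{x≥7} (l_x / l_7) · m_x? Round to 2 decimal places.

42.61

l_7 = 0.264. Conditional survival from age 7 to x is l_x / l_7.
  x=7: (0.264/0.264) × 19 = 19.0000
  x=8: (0.185/0.264) × 20 = 14.0152
  x=9: (0.144/0.264) × 3 = 1.6364
  x=10: (0.105/0.264) × 20 = 7.9545
Sum = 19.0000 + 14.0152 + 1.6364 + 7.9545 = 42.6061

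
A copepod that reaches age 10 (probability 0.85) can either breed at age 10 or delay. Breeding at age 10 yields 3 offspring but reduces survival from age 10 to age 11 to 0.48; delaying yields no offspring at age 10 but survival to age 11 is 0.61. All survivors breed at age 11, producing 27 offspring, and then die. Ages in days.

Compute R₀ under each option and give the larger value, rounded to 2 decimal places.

breed at age 10: R₀ = 0.85 × (3 + 0.48 × 27) = 0.85 × 15.9600 = 13.5660
delay to age 11: R₀ = 0.85 × (0.61 × 27) = 0.85 × 16.4700 = 13.9995
Higher: delay to age 11 (13.9995).

14.00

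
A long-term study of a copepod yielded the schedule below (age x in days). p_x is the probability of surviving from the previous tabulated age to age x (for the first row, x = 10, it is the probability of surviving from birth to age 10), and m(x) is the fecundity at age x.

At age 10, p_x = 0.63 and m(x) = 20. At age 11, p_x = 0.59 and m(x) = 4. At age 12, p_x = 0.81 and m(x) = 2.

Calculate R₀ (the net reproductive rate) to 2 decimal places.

14.69

Survivorship from birth: l_x = p_10·p_11·…·p_x.
  l_10 = 0.63000
  l_11 = 0.37170
  l_12 = 0.30108
R₀ = Σ l_x m(x):
  age 10: 0.63000 × 20 = 12.6000
  age 11: 0.37170 × 4 = 1.4868
  age 12: 0.30108 × 2 = 0.6022
R₀ = 12.6000 + 1.4868 + 0.6022 = 14.6890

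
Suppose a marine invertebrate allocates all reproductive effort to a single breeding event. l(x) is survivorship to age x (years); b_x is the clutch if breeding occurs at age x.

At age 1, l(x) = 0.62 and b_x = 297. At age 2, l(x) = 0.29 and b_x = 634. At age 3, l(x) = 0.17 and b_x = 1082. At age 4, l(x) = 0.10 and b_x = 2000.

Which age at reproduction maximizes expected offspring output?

Expected offspring if breeding at age x = l(x) × b_x:
  age 1: 0.62 × 297 = 184.140
  age 2: 0.29 × 634 = 183.860
  age 3: 0.17 × 1082 = 183.940
  age 4: 0.10 × 2000 = 200.000
Maximum at age 4 (200.000).

4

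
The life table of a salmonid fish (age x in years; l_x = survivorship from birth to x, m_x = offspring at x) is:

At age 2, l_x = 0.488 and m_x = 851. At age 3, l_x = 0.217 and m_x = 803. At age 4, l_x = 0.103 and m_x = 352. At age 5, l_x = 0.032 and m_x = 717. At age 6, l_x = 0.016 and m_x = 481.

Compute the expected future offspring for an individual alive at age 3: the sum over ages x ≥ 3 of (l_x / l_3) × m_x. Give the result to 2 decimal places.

l_3 = 0.217. Conditional survival from age 3 to x is l_x / l_3.
  x=3: (0.217/0.217) × 803 = 803.0000
  x=4: (0.103/0.217) × 352 = 167.0783
  x=5: (0.032/0.217) × 717 = 105.7327
  x=6: (0.016/0.217) × 481 = 35.4654
Sum = 803.0000 + 167.0783 + 105.7327 + 35.4654 = 1111.2765

1111.28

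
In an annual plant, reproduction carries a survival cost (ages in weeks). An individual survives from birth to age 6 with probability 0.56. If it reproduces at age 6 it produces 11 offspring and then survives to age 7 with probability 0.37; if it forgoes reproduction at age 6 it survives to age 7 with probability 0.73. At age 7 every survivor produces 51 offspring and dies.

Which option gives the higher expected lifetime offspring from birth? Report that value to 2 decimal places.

breed at age 6: R₀ = 0.56 × (11 + 0.37 × 51) = 0.56 × 29.8700 = 16.7272
delay to age 7: R₀ = 0.56 × (0.73 × 51) = 0.56 × 37.2300 = 20.8488
Higher: delay to age 7 (20.8488).

20.85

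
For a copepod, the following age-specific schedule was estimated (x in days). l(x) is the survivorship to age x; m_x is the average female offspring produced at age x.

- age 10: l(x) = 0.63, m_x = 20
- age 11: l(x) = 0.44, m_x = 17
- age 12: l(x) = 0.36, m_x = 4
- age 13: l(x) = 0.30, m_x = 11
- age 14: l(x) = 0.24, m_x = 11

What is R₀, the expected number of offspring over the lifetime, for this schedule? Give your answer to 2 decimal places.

R₀ = Σ l(x) m_x:
  age 10: 0.63 × 20 = 12.6000
  age 11: 0.44 × 17 = 7.4800
  age 12: 0.36 × 4 = 1.4400
  age 13: 0.30 × 11 = 3.3000
  age 14: 0.24 × 11 = 2.6400
R₀ = 12.6000 + 7.4800 + 1.4400 + 3.3000 + 2.6400 = 27.4600

27.46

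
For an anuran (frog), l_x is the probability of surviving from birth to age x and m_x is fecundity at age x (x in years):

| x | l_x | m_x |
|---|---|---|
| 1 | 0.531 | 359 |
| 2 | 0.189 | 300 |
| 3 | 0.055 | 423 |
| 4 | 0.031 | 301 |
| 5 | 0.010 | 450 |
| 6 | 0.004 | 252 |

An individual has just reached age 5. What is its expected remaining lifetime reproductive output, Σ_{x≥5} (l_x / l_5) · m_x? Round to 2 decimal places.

l_5 = 0.010. Conditional survival from age 5 to x is l_x / l_5.
  x=5: (0.010/0.010) × 450 = 450.0000
  x=6: (0.004/0.010) × 252 = 100.8000
Sum = 450.0000 + 100.8000 = 550.8000

550.80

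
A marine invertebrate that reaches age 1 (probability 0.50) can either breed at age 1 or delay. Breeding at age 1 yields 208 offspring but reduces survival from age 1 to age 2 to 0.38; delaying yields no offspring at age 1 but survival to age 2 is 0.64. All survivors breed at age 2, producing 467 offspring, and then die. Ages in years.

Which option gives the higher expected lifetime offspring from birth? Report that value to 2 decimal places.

192.73

breed at age 1: R₀ = 0.50 × (208 + 0.38 × 467) = 0.50 × 385.4600 = 192.7300
delay to age 2: R₀ = 0.50 × (0.64 × 467) = 0.50 × 298.8800 = 149.4400
Higher: breed at age 1 (192.7300).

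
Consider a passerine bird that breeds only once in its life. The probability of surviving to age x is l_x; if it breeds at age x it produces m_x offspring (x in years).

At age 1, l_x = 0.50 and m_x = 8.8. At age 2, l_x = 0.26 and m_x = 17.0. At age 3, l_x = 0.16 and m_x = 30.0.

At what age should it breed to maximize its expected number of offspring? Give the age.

Expected offspring if breeding at age x = l_x × m_x:
  age 1: 0.50 × 8.8 = 4.400
  age 2: 0.26 × 17.0 = 4.420
  age 3: 0.16 × 30.0 = 4.800
Maximum at age 3 (4.800).

3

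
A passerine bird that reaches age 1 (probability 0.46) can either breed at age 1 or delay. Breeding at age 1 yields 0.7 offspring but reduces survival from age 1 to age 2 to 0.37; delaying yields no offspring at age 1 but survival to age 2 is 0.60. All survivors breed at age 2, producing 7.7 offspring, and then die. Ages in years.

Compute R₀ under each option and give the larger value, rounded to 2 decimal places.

2.13

breed at age 1: R₀ = 0.46 × (0.7 + 0.37 × 7.7) = 0.46 × 3.5490 = 1.6325
delay to age 2: R₀ = 0.46 × (0.60 × 7.7) = 0.46 × 4.6200 = 2.1252
Higher: delay to age 2 (2.1252).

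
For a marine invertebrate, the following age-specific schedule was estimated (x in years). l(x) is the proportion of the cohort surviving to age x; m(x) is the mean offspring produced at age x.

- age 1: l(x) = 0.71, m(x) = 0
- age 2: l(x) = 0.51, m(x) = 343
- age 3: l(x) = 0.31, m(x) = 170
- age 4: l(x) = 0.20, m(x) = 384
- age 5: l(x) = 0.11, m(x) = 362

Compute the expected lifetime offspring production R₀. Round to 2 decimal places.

R₀ = Σ l(x) m(x):
  age 1: 0.71 × 0 = 0.0000
  age 2: 0.51 × 343 = 174.9300
  age 3: 0.31 × 170 = 52.7000
  age 4: 0.20 × 384 = 76.8000
  age 5: 0.11 × 362 = 39.8200
R₀ = 0.0000 + 174.9300 + 52.7000 + 76.8000 + 39.8200 = 344.2500

344.25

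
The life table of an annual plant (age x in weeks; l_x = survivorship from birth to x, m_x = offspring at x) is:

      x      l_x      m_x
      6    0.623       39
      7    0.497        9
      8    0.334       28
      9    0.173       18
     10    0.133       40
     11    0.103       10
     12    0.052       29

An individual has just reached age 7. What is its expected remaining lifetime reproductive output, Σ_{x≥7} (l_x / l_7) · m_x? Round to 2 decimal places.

l_7 = 0.497. Conditional survival from age 7 to x is l_x / l_7.
  x=7: (0.497/0.497) × 9 = 9.0000
  x=8: (0.334/0.497) × 28 = 18.8169
  x=9: (0.173/0.497) × 18 = 6.2656
  x=10: (0.133/0.497) × 40 = 10.7042
  x=11: (0.103/0.497) × 10 = 2.0724
  x=12: (0.052/0.497) × 29 = 3.0342
Sum = 9.0000 + 18.8169 + 6.2656 + 10.7042 + 2.0724 + 3.0342 = 49.8934

49.89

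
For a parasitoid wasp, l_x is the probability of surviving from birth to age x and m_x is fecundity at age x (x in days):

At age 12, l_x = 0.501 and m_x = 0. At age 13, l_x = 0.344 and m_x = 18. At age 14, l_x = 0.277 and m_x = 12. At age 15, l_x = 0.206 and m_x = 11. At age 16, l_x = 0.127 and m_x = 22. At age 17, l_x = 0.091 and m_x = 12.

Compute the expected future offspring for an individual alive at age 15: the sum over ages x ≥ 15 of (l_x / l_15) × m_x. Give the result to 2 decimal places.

l_15 = 0.206. Conditional survival from age 15 to x is l_x / l_15.
  x=15: (0.206/0.206) × 11 = 11.0000
  x=16: (0.127/0.206) × 22 = 13.5631
  x=17: (0.091/0.206) × 12 = 5.3010
Sum = 11.0000 + 13.5631 + 5.3010 = 29.8641

29.86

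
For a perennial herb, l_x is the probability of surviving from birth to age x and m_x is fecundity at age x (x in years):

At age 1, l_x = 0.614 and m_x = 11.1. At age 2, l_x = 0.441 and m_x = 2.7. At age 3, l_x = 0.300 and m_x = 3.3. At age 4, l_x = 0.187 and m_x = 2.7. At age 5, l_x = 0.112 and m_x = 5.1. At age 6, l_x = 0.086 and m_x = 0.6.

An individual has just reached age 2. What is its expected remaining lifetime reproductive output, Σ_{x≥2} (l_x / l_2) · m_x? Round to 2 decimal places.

l_2 = 0.441. Conditional survival from age 2 to x is l_x / l_2.
  x=2: (0.441/0.441) × 2.7 = 2.7000
  x=3: (0.300/0.441) × 3.3 = 2.2449
  x=4: (0.187/0.441) × 2.7 = 1.1449
  x=5: (0.112/0.441) × 5.1 = 1.2952
  x=6: (0.086/0.441) × 0.6 = 0.1170
Sum = 2.7000 + 2.2449 + 1.1449 + 1.2952 + 0.1170 = 7.5020

7.50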